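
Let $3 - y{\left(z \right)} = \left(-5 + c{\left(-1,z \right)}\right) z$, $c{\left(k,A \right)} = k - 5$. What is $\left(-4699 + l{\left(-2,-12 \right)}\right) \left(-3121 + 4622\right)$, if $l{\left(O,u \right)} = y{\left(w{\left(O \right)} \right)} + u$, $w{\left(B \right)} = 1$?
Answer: $-7050197$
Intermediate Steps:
$c{\left(k,A \right)} = -5 + k$ ($c{\left(k,A \right)} = k - 5 = -5 + k$)
$y{\left(z \right)} = 3 + 11 z$ ($y{\left(z \right)} = 3 - \left(-5 - 6\right) z = 3 - - 11 z = 3 + 11 z$)
$l{\left(O,u \right)} = 14 + u$ ($l{\left(O,u \right)} = \left(3 + 11 \cdot 1\right) + u = \left(3 + 11\right) + u = 14 + u$)
$\left(-4699 + l{\left(-2,-12 \right)}\right) \left(-3121 + 4622\right) = \left(-4699 + \left(14 - 12\right)\right) \left(-3121 + 4622\right) = \left(-4699 + 2\right) 1501 = \left(-4697\right) 1501 = -7050197$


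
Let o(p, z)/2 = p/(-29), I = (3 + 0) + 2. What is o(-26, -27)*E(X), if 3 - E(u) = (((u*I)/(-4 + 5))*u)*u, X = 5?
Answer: -32344/29 ≈ -1115.3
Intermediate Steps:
I = 5 (I = 3 + 2 = 5)
E(u) = 3 - 5*u**3 (E(u) = 3 - ((u*5)/(-4 + 5))*u*u = 3 - ((5*u)/1)*u*u = 3 - ((5*u)*1)*u*u = 3 - (5*u)*u*u = 3 - 5*u**2*u = 3 - 5*u**3)
o(p, z) = -2*p/29 (o(p, z) = 2*(p/(-29)) = 2*(p*(-1/29)) = 2*(-p/29) = -2*p/29)
o(-26, -27)*E(X) = (-2/29*(-26))*(3 - 5*5**3) = 52*(3 - 5*125)/29 = 52*(3 - 625)/29 = (52/29)*(-622) = -32344/29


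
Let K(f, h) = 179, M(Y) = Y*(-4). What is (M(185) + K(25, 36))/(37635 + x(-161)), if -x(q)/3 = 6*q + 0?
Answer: -187/13511 ≈ -0.013841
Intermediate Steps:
M(Y) = -4*Y
x(q) = -18*q (x(q) = -3*(6*q + 0) = -18*q)
(M(185) + K(25, 36))/(37635 + x(-161)) = (-4*185 + 179)/(37635 - 18*(-161)) = (-740 + 179)/(37635 + 2898) = -561/40533 = -561*1/40533 = -187/13511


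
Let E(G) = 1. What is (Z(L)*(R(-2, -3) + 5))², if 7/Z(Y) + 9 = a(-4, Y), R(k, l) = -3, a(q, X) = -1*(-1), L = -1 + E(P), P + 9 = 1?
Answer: 49/16 ≈ 3.0625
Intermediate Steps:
P = -8 (P = -9 + 1 = -8)
L = 0 (L = -1 + 1 = 0)
a(q, X) = 1
Z(Y) = -7/8 (Z(Y) = 7/(-9 + 1) = 7/(-8) = 7*(-⅛) = -7/8)
(Z(L)*(R(-2, -3) + 5))² = (-7*(-3 + 5)/8)² = (-7/8*2)² = (-7/4)² = 49/16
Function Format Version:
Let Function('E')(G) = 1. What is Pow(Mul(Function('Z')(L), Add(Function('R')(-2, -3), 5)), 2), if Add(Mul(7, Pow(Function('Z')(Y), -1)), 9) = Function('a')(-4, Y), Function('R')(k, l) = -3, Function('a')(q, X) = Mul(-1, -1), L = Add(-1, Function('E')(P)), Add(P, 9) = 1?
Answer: Rational(49, 16) ≈ 3.0625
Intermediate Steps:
P = -8 (P = Add(-9, 1) = -8)
L = 0 (L = Add(-1, 1) = 0)
Function('a')(q, X) = 1
Function('Z')(Y) = Rational(-7, 8) (Function('Z')(Y) = Mul(7, Pow(Add(-9, 1), -1)) = Mul(7, Pow(-8, -1)) = Mul(7, Rational(-1, 8)) = Rational(-7, 8))
Pow(Mul(Function('Z')(L), Add(Function('R')(-2, -3), 5)), 2) = Pow(Mul(Rational(-7, 8), Add(-3, 5)), 2) = Pow(Mul(Rational(-7, 8), 2), 2) = Pow(Rational(-7, 4), 2) = Rational(49, 16)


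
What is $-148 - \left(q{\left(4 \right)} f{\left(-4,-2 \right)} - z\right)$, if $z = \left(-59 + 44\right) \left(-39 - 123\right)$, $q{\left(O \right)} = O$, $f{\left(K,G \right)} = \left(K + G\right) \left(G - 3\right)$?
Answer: $2162$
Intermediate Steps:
$f{\left(K,G \right)} = \left(-3 + G\right) \left(G + K\right)$ ($f{\left(K,G \right)} = \left(G + K\right) \left(-3 + G\right) = \left(-3 + G\right) \left(G + K\right)$)
$z = 2430$ ($z = \left(-15\right) \left(-162\right) = 2430$)
$-148 - \left(q{\left(4 \right)} f{\left(-4,-2 \right)} - z\right) = -148 - \left(4 \left(\left(-2\right)^{2} - -6 - -12 - -8\right) - 2430\right) = -148 - \left(4 \left(4 + 6 + 12 + 8\right) - 2430\right) = -148 - \left(4 \cdot 30 - 2430\right) = -148 - \left(120 - 2430\right) = -148 - -2310 = -148 + 2310 = 2162$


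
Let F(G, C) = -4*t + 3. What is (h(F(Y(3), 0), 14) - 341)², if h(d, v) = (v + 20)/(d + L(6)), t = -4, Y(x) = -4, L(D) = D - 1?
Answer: 16605625/144 ≈ 1.1532e+5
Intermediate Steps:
L(D) = -1 + D
F(G, C) = 19 (F(G, C) = -4*(-4) + 3 = 16 + 3 = 19)
h(d, v) = (20 + v)/(5 + d) (h(d, v) = (v + 20)/(d + (-1 + 6)) = (20 + v)/(d + 5) = (20 + v)/(5 + d))
(h(F(Y(3), 0), 14) - 341)² = ((20 + 14)/(5 + 19) - 341)² = (34/24 - 341)² = ((1/24)*34 - 341)² = (17/12 - 341)² = (-4075/12)² = 16605625/144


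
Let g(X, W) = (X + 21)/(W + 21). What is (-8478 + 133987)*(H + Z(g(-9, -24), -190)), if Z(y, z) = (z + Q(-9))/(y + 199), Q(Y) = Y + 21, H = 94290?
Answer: 2307655163348/195 ≈ 1.1834e+10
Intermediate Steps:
Q(Y) = 21 + Y
g(X, W) = (21 + X)/(21 + W)
Z(y, z) = (12 + z)/(199 + y) (Z(y, z) = (z + (21 - 9))/(y + 199) = (z + 12)/(199 + y) = (12 + z)/(199 + y))
(-8478 + 133987)*(H + Z(g(-9, -24), -190)) = (-8478 + 133987)*(94290 + (12 - 190)/(199 + (21 - 9)/(21 - 24))) = 125509*(94290 - 178/(199 + 12/(-3))) = 125509*(94290 - 178/(199 - ⅓*12)) = 125509*(94290 - 178/(199 - 4)) = 125509*(94290 - 178/195) = 125509*(18386372/195) = 2307655163348/195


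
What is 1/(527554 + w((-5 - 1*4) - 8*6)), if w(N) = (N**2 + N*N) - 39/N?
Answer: 19/10147001 ≈ 1.8725e-6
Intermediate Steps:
w(N) = -39/N + 2*N**2 (w(N) = (N**2 + N**2) - 39/N = 2*N**2 - 39/N = -39/N + 2*N**2)
1/(527554 + w((-5 - 1*4) - 8*6)) = 1/(527554 + (-39 + 2*((-5 - 1*4) - 8*6)**3)/((-5 - 1*4) - 8*6)) = 1/(527554 + (-39 + 2*((-5 - 4) - 48)**3)/((-5 - 4) - 48)) = 1/(527554 + (-39 + 2*(-9 - 48)**3)/(-9 - 48)) = 1/(527554 + (-39 + 2*(-57)**3)/(-57)) = 1/(527554 - (-39 + 2*(-185193))/57) = 1/(527554 - (-39 - 370386)/57) = 1/(527554 - 1/57*(-370425)) = 1/(527554 + 123475/19) = 1/(10147001/19) = 19/10147001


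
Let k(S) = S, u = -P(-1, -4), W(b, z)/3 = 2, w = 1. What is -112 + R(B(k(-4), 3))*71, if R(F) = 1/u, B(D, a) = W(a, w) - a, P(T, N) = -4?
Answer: -377/4 ≈ -94.250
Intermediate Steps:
W(b, z) = 6 (W(b, z) = 3*2 = 6)
u = 4 (u = -1*(-4) = 4)
B(D, a) = 6 - a
R(F) = ¼ (R(F) = 1/4 = ¼)
-112 + R(B(k(-4), 3))*71 = -112 + (¼)*71 = -112 + 71/4 = -377/4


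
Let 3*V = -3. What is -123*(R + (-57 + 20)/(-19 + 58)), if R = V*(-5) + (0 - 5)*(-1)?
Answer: -14473/13 ≈ -1113.3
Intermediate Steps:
V = -1 (V = (1/3)*(-3) = -1)
R = 10 (R = -1*(-5) + (0 - 5)*(-1) = 5 - 5*(-1) = 5 + 5 = 10)
-123*(R + (-57 + 20)/(-19 + 58)) = -123*(10 + (-57 + 20)/(-19 + 58)) = -123*(10 - 37/39) = -123*353/39 = -14473/13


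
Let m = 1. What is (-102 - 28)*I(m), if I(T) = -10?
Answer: 1300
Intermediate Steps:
(-102 - 28)*I(m) = (-102 - 28)*(-10) = -130*(-10) = 1300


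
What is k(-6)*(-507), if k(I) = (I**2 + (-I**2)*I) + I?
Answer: -124722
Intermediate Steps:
k(I) = I + I**2 - I**3 (k(I) = (I**2 - I**3) + I = I + I**2 - I**3)
k(-6)*(-507) = -6*(1 - 6 - 1*(-6)**2)*(-507) = -6*(1 - 6 - 1*36)*(-507) = -6*(1 - 6 - 36)*(-507) = -6*(-41)*(-507) = 246*(-507) = -124722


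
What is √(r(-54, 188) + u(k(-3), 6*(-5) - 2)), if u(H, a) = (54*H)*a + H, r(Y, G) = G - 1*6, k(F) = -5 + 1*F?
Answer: √13998 ≈ 118.31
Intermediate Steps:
k(F) = -5 + F
r(Y, G) = -6 + G (r(Y, G) = G - 6 = -6 + G)
u(H, a) = H + 54*H*a (u(H, a) = 54*H*a + H = H + 54*H*a)
√(r(-54, 188) + u(k(-3), 6*(-5) - 2)) = √((-6 + 188) + (-5 - 3)*(1 + 54*(6*(-5) - 2))) = √(182 - 8*(1 + 54*(-30 - 2))) = √(182 - 8*(1 + 54*(-32))) = √(182 - 8*(1 - 1728)) = √(182 - 8*(-1727)) = √(182 + 13816) = √13998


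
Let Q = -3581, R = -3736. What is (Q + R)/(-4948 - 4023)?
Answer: 7317/8971 ≈ 0.81563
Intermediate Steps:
(Q + R)/(-4948 - 4023) = (-3581 - 3736)/(-4948 - 4023) = -7317/(-8971) = -7317*(-1/8971) = 7317/8971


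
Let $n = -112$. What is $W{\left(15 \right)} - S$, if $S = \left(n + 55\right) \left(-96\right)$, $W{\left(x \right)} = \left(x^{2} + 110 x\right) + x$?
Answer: $-3582$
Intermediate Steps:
$W{\left(x \right)} = x^{2} + 111 x$
$S = 5472$ ($S = \left(-112 + 55\right) \left(-96\right) = \left(-57\right) \left(-96\right) = 5472$)
$W{\left(15 \right)} - S = 15 \left(111 + 15\right) - 5472 = 15 \cdot 126 - 5472 = 1890 - 5472 = -3582$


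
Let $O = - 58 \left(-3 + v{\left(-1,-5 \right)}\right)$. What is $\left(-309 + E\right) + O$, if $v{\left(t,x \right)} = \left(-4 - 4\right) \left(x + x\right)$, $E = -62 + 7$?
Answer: $-4830$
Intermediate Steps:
$E = -55$
$v{\left(t,x \right)} = - 16 x$ ($v{\left(t,x \right)} = - 8 \cdot 2 x = - 16 x$)
$O = -4466$ ($O = - 58 \left(-3 - -80\right) = - 58 \left(-3 + 80\right) = \left(-58\right) 77 = -4466$)
$\left(-309 + E\right) + O = \left(-309 - 55\right) - 4466 = -364 - 4466 = -4830$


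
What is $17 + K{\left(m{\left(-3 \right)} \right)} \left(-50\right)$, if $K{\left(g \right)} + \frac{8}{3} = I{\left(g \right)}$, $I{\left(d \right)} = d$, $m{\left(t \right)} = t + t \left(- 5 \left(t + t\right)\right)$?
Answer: $\frac{14401}{3} \approx 4800.3$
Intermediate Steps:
$m{\left(t \right)} = t - 10 t^{2}$ ($m{\left(t \right)} = t + t \left(- 5 \cdot 2 t\right) = t + t \left(- 10 t\right) = t - 10 t^{2}$)
$K{\left(g \right)} = - \frac{8}{3} + g$
$17 + K{\left(m{\left(-3 \right)} \right)} \left(-50\right) = 17 + \left(- \frac{8}{3} - 3 \left(1 - -30\right)\right) \left(-50\right) = 17 + \left(- \frac{8}{3} - 3 \left(1 + 30\right)\right) \left(-50\right) = 17 + \left(- \frac{8}{3} - 93\right) \left(-50\right) = 17 - - \frac{14350}{3} = 17 + \frac{14350}{3} = \frac{14401}{3}$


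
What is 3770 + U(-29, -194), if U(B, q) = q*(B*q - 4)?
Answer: -1086898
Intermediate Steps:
U(B, q) = q*(-4 + B*q)
3770 + U(-29, -194) = 3770 - 194*(-4 - 29*(-194)) = 3770 - 194*(-4 + 5626) = 3770 - 194*5622 = 3770 - 1090668 = -1086898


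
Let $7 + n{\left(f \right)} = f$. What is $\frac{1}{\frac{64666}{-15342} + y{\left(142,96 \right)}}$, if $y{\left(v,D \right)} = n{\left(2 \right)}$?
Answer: $- \frac{7671}{70688} \approx -0.10852$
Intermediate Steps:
$n{\left(f \right)} = -7 + f$
$y{\left(v,D \right)} = -5$ ($y{\left(v,D \right)} = -7 + 2 = -5$)
$\frac{1}{\frac{64666}{-15342} + y{\left(142,96 \right)}} = \frac{1}{\frac{64666}{-15342} - 5} = \frac{1}{64666 \left(- \frac{1}{15342}\right) - 5} = \frac{1}{- \frac{32333}{7671} - 5} = \frac{1}{- \frac{70688}{7671}} = - \frac{7671}{70688}$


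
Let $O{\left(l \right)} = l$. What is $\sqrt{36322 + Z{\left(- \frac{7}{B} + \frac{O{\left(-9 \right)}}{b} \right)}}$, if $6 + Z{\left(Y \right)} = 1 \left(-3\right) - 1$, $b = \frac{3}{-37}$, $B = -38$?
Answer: $2 \sqrt{9078} \approx 190.56$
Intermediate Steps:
$b = - \frac{3}{37}$ ($b = 3 \left(- \frac{1}{37}\right) = - \frac{3}{37} \approx -0.081081$)
$Z{\left(Y \right)} = -10$ ($Z{\left(Y \right)} = -6 + \left(1 \left(-3\right) - 1\right) = -6 - 4 = -10$)
$\sqrt{36322 + Z{\left(- \frac{7}{B} + \frac{O{\left(-9 \right)}}{b} \right)}} = \sqrt{36322 - 10} = \sqrt{36312} = 2 \sqrt{9078}$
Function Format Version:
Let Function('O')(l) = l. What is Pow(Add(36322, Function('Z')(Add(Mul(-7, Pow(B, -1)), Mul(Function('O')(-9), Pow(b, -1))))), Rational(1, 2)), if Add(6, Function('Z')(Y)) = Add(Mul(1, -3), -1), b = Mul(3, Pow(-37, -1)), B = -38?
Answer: Mul(2, Pow(9078, Rational(1, 2))) ≈ 190.56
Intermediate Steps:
b = Rational(-3, 37) (b = Mul(3, Rational(-1, 37)) = Rational(-3, 37) ≈ -0.081081)
Function('Z')(Y) = -10 (Function('Z')(Y) = Add(-6, Add(Mul(1, -3), -1)) = Add(-6, Add(-3, -1)) = Add(-6, -4) = -10)
Pow(Add(36322, Function('Z')(Add(Mul(-7, Pow(B, -1)), Mul(Function('O')(-9), Pow(b, -1))))), Rational(1, 2)) = Pow(Add(36322, -10), Rational(1, 2)) = Pow(36312, Rational(1, 2)) = Mul(2, Pow(9078, Rational(1, 2)))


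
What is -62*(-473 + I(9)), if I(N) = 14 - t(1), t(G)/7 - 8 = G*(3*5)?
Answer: 38440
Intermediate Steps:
t(G) = 56 + 105*G (t(G) = 56 + 7*(G*(3*5)) = 56 + 7*(G*15) = 56 + 7*(15*G) = 56 + 105*G)
I(N) = -147 (I(N) = 14 - (56 + 105*1) = 14 - (56 + 105) = 14 - 1*161 = 14 - 161 = -147)
-62*(-473 + I(9)) = -62*(-473 - 147) = -62*(-620) = 38440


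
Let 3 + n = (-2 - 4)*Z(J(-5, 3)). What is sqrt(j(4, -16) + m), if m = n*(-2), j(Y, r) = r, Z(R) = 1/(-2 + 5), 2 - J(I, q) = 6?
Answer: I*sqrt(6) ≈ 2.4495*I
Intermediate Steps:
J(I, q) = -4 (J(I, q) = 2 - 1*6 = 2 - 6 = -4)
Z(R) = 1/3
n = -5 (n = -3 + (-2 - 4)*(1/3) = -3 - 6*1/3 = -3 - 2 = -5)
m = 10 (m = -5*(-2) = 10)
sqrt(j(4, -16) + m) = sqrt(-16 + 10) = sqrt(-6) = I*sqrt(6)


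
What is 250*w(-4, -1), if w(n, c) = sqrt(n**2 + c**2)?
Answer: 250*sqrt(17) ≈ 1030.8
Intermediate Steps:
w(n, c) = sqrt(c**2 + n**2)
250*w(-4, -1) = 250*sqrt((-1)**2 + (-4)**2) = 250*sqrt(1 + 16) = 250*sqrt(17)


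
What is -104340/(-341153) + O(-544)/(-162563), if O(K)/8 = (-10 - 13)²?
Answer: 15518063924/55458855139 ≈ 0.27981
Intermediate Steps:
O(K) = 4232 (O(K) = 8*(-10 - 13)² = 8*(-23)² = 8*529 = 4232)
-104340/(-341153) + O(-544)/(-162563) = -104340/(-341153) + 4232/(-162563) = -104340*(-1/341153) + 4232*(-1/162563) = 104340/341153 - 4232/162563 = 15518063924/55458855139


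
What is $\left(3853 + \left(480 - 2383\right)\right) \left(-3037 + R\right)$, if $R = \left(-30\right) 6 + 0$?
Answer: $-6273150$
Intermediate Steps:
$R = -180$ ($R = -180 + 0 = -180$)
$\left(3853 + \left(480 - 2383\right)\right) \left(-3037 + R\right) = \left(3853 + \left(480 - 2383\right)\right) \left(-3037 - 180\right) = \left(3853 - 1903\right) \left(-3217\right) = 1950 \left(-3217\right) = -6273150$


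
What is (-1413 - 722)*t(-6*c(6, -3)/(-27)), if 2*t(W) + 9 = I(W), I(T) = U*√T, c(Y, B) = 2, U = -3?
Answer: 23485/2 ≈ 11743.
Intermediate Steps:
I(T) = -3*√T
t(W) = -9/2 - 3*√W/2 (t(W) = -9/2 + (-3*√W)/2 = -9/2 - 3*√W/2)
(-1413 - 722)*t(-6*c(6, -3)/(-27)) = (-1413 - 722)*(-9/2 - 3*√(4/9)/2) = -2135*(-9/2 - 3*√(-12*(-1/27))/2) = -2135*(-9/2 - 3*√(4/9)/2) = -2135*(-9/2 - 3/2*⅔) = -2135*(-9/2 - 1) = -2135*(-11/2) = 23485/2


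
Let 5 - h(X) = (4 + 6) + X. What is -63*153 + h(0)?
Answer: -9644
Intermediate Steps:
h(X) = -5 - X (h(X) = 5 - ((4 + 6) + X) = 5 - (10 + X) = 5 + (-10 - X) = -5 - X)
-63*153 + h(0) = -63*153 + (-5 - 1*0) = -9639 + (-5 + 0) = -9639 - 5 = -9644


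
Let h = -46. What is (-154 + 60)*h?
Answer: 4324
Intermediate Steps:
(-154 + 60)*h = (-154 + 60)*(-46) = -94*(-46) = 4324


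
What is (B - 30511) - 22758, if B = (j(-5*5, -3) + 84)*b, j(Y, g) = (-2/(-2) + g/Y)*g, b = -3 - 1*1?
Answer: -1339789/25 ≈ -53592.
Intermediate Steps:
b = -4 (b = -3 - 1 = -4)
j(Y, g) = g*(1 + g/Y) (j(Y, g) = (-2*(-1/2) + g/Y)*g = (1 + g/Y)*g = g*(1 + g/Y))
B = -8064/25 (B = (-3*(-5*5 - 3)/((-5*5)) + 84)*(-4) = (-3*(-25 - 3)/(-25) + 84)*(-4) = (-3*(-1/25)*(-28) + 84)*(-4) = (-84/25 + 84)*(-4) = (2016/25)*(-4) = -8064/25 ≈ -322.56)
(B - 30511) - 22758 = (-8064/25 - 30511) - 22758 = -770839/25 - 22758 = -1339789/25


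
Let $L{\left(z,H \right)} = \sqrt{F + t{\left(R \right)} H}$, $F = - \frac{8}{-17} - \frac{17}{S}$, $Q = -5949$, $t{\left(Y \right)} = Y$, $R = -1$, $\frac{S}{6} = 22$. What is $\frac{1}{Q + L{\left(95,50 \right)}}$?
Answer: $- \frac{13349556}{79416620077} - \frac{2 i \sqrt{62513913}}{79416620077} \approx -0.0001681 - 1.9912 \cdot 10^{-7} i$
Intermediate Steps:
$S = 132$ ($S = 6 \cdot 22 = 132$)
$F = \frac{767}{2244}$ ($F = - \frac{8}{-17} - \frac{17}{132} = \left(-8\right) \left(- \frac{1}{17}\right) - \frac{17}{132} = \frac{8}{17} - \frac{17}{132} = \frac{767}{2244} \approx 0.3418$)
$L{\left(z,H \right)} = \sqrt{\frac{767}{2244} - H}$
$\frac{1}{Q + L{\left(95,50 \right)}} = \frac{1}{-5949 + \frac{\sqrt{430287 - 62944200}}{1122}} = \frac{1}{-5949 + \frac{\sqrt{-62513913}}{1122}} = \frac{1}{-5949 + \frac{i \sqrt{62513913}}{1122}}$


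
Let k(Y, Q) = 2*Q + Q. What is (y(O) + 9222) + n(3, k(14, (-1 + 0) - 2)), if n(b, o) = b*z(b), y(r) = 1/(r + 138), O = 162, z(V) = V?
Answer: 2769301/300 ≈ 9231.0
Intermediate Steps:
y(r) = 1/(138 + r)
k(Y, Q) = 3*Q
n(b, o) = b**2 (n(b, o) = b*b = b**2)
(y(O) + 9222) + n(3, k(14, (-1 + 0) - 2)) = (1/(138 + 162) + 9222) + 3**2 = (1/300 + 9222) + 9 = 2766601/300 + 9 = 2769301/300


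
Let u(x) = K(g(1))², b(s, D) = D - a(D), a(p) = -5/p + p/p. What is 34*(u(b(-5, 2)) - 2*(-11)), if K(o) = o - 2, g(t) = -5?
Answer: 2414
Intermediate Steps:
a(p) = 1 - 5/p (a(p) = -5/p + 1 = 1 - 5/p)
K(o) = -2 + o
b(s, D) = D - (-5 + D)/D
u(x) = 49 (u(x) = (-2 - 5)² = (-7)² = 49)
34*(u(b(-5, 2)) - 2*(-11)) = 34*(49 - 2*(-11)) = 34*(49 + 22) = 34*71 = 2414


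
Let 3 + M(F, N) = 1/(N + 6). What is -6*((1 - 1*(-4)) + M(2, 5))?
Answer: -138/11 ≈ -12.545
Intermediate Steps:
M(F, N) = -3 + 1/(6 + N) (M(F, N) = -3 + 1/(N + 6) = -3 + 1/(6 + N))
-6*((1 - 1*(-4)) + M(2, 5)) = -6*((1 - 1*(-4)) + (-17 - 3*5)/(6 + 5)) = -6*((1 + 4) + (-17 - 15)/11) = -6*(5 + (1/11)*(-32)) = -6*(5 - 32/11) = -6*23/11 = -138/11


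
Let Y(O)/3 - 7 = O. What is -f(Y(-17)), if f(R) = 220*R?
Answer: 6600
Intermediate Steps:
Y(O) = 21 + 3*O
-f(Y(-17)) = -220*(21 + 3*(-17)) = -220*(21 - 51) = -220*(-30) = -1*(-6600) = 6600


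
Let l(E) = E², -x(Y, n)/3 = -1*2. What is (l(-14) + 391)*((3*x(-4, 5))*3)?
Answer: 31698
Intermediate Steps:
x(Y, n) = 6 (x(Y, n) = -(-3)*2 = -3*(-2) = 6)
(l(-14) + 391)*((3*x(-4, 5))*3) = ((-14)² + 391)*((3*6)*3) = (196 + 391)*(18*3) = 587*54 = 31698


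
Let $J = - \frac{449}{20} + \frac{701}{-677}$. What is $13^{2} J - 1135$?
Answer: $- \frac{69108717}{13540} \approx -5104.0$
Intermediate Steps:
$J = - \frac{317993}{13540}$ ($J = \left(-449\right) \frac{1}{20} + 701 \left(- \frac{1}{677}\right) = - \frac{449}{20} - \frac{701}{677} = - \frac{317993}{13540} \approx -23.485$)
$13^{2} J - 1135 = 13^{2} \left(- \frac{317993}{13540}\right) - 1135 = 169 \left(- \frac{317993}{13540}\right) - 1135 = - \frac{53740817}{13540} - 1135 = - \frac{69108717}{13540}$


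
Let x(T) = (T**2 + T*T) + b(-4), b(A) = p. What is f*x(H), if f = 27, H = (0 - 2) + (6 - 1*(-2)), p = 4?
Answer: 2052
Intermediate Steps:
H = 6 (H = -2 + (6 + 2) = -2 + 8 = 6)
b(A) = 4
x(T) = 4 + 2*T**2 (x(T) = (T**2 + T*T) + 4 = (T**2 + T**2) + 4 = 2*T**2 + 4 = 4 + 2*T**2)
f*x(H) = 27*(4 + 2*6**2) = 27*(4 + 2*36) = 27*(4 + 72) = 27*76 = 2052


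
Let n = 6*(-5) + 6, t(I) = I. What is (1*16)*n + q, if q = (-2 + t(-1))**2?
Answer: -375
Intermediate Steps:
n = -24 (n = -30 + 6 = -24)
q = 9 (q = (-2 - 1)**2 = (-3)**2 = 9)
(1*16)*n + q = (1*16)*(-24) + 9 = 16*(-24) + 9 = -384 + 9 = -375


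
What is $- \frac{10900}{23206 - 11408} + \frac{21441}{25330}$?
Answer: $- \frac{680473}{8789510} \approx -0.077419$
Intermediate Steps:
$- \frac{10900}{23206 - 11408} + \frac{21441}{25330} = - \frac{10900}{23206 - 11408} + 21441 \cdot \frac{1}{25330} = - \frac{10900}{11798} + \frac{21441}{25330} = \left(-10900\right) \frac{1}{11798} + \frac{21441}{25330} = - \frac{5450}{5899} + \frac{21441}{25330} = - \frac{680473}{8789510}$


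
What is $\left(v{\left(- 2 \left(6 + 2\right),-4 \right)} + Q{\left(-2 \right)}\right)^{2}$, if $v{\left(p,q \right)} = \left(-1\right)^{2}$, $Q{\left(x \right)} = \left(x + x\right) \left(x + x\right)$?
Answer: $289$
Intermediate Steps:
$Q{\left(x \right)} = 4 x^{2}$ ($Q{\left(x \right)} = 2 x 2 x = 4 x^{2}$)
$v{\left(p,q \right)} = 1$
$\left(v{\left(- 2 \left(6 + 2\right),-4 \right)} + Q{\left(-2 \right)}\right)^{2} = \left(1 + 4 \left(-2\right)^{2}\right)^{2} = \left(1 + 4 \cdot 4\right)^{2} = \left(1 + 16\right)^{2} = 17^{2} = 289$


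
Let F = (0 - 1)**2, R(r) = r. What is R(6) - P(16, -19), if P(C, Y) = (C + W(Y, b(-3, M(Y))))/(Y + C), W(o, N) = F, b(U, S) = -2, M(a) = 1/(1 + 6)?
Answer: 35/3 ≈ 11.667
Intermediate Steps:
M(a) = 1/7
F = 1 (F = (-1)**2 = 1)
W(o, N) = 1
P(C, Y) = (1 + C)/(C + Y) (P(C, Y) = (C + 1)/(Y + C) = (1 + C)/(C + Y))
R(6) - P(16, -19) = 6 - (1 + 16)/(16 - 19) = 6 - 17/(-3) = 6 - (-1)*17/3 = 6 - 1*(-17/3) = 6 + 17/3 = 35/3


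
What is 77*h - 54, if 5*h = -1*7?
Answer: -809/5 ≈ -161.80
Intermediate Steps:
h = -7/5 (h = (-1*7)/5 = (⅕)*(-7) = -7/5 ≈ -1.4000)
77*h - 54 = 77*(-7/5) - 54 = -539/5 - 54 = -809/5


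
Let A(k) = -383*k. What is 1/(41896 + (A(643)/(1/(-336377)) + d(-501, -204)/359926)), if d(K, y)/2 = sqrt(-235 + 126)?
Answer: 2682889019951363804021/222248566049910100243130316091598 - 179963*I*sqrt(109)/222248566049910100243130316091598 ≈ 1.2072e-11 - 8.4539e-27*I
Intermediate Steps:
d(K, y) = 2*I*sqrt(109) (d(K, y) = 2*sqrt(-235 + 126) = 2*sqrt(-109) = 2*(I*sqrt(109)) = 2*I*sqrt(109))
1/(41896 + (A(643)/(1/(-336377)) + d(-501, -204)/359926)) = 1/(41896 + ((-383*643)/(1/(-336377)) + (2*I*sqrt(109))/359926)) = 1/(41896 + (-246269/(-1/336377) + (2*I*sqrt(109))*(1/359926))) = 1/(41896 + (-246269*(-336377) + I*sqrt(109)/179963)) = 1/(41896 + (82839227413 + I*sqrt(109)/179963)) = 1/(82839269309 + I*sqrt(109)/179963)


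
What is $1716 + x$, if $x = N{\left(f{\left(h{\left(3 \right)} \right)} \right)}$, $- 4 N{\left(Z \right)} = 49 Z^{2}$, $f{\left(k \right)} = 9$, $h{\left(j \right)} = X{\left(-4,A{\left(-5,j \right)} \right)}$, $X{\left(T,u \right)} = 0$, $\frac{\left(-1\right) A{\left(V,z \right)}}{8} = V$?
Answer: $\frac{2895}{4} \approx 723.75$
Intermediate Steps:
$A{\left(V,z \right)} = - 8 V$
$h{\left(j \right)} = 0$
$N{\left(Z \right)} = - \frac{49 Z^{2}}{4}$
$x = - \frac{3969}{4}$ ($x = - \frac{49 \cdot 9^{2}}{4} = \left(- \frac{49}{4}\right) 81 = - \frac{3969}{4} \approx -992.25$)
$1716 + x = 1716 - \frac{3969}{4} = \frac{2895}{4}$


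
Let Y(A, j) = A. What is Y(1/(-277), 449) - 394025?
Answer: -109144926/277 ≈ -3.9403e+5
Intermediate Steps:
Y(1/(-277), 449) - 394025 = 1/(-277) - 394025 = -1/277 - 394025 = -109144926/277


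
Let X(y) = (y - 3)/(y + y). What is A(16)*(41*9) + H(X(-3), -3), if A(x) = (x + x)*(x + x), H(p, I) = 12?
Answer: 377868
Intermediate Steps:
X(y) = (-3 + y)/(2*y) (X(y) = (-3 + y)/((2*y)) = (-3 + y)*(1/(2*y)) = (-3 + y)/(2*y))
A(x) = 4*x**2 (A(x) = (2*x)*(2*x) = 4*x**2)
A(16)*(41*9) + H(X(-3), -3) = (4*16**2)*(41*9) + 12 = (4*256)*369 + 12 = 1024*369 + 12 = 377856 + 12 = 377868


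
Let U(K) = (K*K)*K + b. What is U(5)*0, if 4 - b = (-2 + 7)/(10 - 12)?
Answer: 0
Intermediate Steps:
b = 13/2 (b = 4 - (-2 + 7)/(10 - 12) = 4 - 5/(-2) = 4 - 5*(-1)/2 = 4 - 1*(-5/2) = 4 + 5/2 = 13/2 ≈ 6.5000)
U(K) = 13/2 + K**3 (U(K) = (K*K)*K + 13/2 = K**2*K + 13/2 = K**3 + 13/2 = 13/2 + K**3)
U(5)*0 = (13/2 + 5**3)*0 = (13/2 + 125)*0 = (263/2)*0 = 0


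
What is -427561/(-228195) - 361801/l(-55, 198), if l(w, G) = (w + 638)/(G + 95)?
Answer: -2199106930552/12094335 ≈ -1.8183e+5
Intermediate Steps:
l(w, G) = (638 + w)/(95 + G)
-427561/(-228195) - 361801/l(-55, 198) = -427561/(-228195) - 361801*(95 + 198)/(638 - 55) = -427561*(-1/228195) - 361801/(583/293) = 427561/228195 - 361801/((1/293)*583) = 427561/228195 - 361801/583/293 = 427561/228195 - 361801*293/583 = 427561/228195 - 9637063/53 = -2199106930552/12094335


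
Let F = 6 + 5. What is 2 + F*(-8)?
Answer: -86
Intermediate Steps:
F = 11
2 + F*(-8) = 2 + 11*(-8) = 2 - 88 = -86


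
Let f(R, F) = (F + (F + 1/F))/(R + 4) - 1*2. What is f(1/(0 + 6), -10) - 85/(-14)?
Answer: -1317/1750 ≈ -0.75257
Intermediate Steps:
f(R, F) = -2 + (1/F + 2*F)/(4 + R) (f(R, F) = (F + (F + 1/F))/(4 + R) - 2 = (1/F + 2*F)/(4 + R) - 2 = -2 + (1/F + 2*F)/(4 + R))
f(1/(0 + 6), -10) - 85/(-14) = (1 - 8*(-10) + 2*(-10)² - 2*(-10)/(0 + 6))/((-10)*(4 + 1/(0 + 6))) - 85/(-14) = -(1 + 80 + 2*100 - 2*(-10)/6)/(10*(4 + 1/6)) - 1/14*(-85) = -(1 + 80 + 200 - 2*(-10)*⅙)/(10*(4 + ⅙)) + 85/14 = -(1 + 80 + 200 + 10/3)/(10*25/6) + 85/14 = -⅒*6/25*853/3 + 85/14 = -853/125 + 85/14 = -1317/1750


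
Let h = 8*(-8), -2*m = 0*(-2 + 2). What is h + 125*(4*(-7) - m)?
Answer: -3564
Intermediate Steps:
m = 0 (m = -0*(-2 + 2) = -0*0 = -½*0 = 0)
h = -64
h + 125*(4*(-7) - m) = -64 + 125*(4*(-7) - 1*0) = -64 + 125*(-28 + 0) = -64 + 125*(-28) = -64 - 3500 = -3564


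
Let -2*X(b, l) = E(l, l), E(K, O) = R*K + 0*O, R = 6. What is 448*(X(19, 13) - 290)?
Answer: -147392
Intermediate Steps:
E(K, O) = 6*K (E(K, O) = 6*K + 0*O = 6*K + 0 = 6*K)
X(b, l) = -3*l
448*(X(19, 13) - 290) = 448*(-3*13 - 290) = 448*(-39 - 290) = 448*(-329) = -147392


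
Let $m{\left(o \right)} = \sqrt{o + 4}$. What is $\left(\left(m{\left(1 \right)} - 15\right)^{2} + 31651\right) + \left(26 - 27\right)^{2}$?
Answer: $31882 - 30 \sqrt{5} \approx 31815.0$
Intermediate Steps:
$m{\left(o \right)} = \sqrt{4 + o}$
$\left(\left(m{\left(1 \right)} - 15\right)^{2} + 31651\right) + \left(26 - 27\right)^{2} = \left(\left(\sqrt{4 + 1} - 15\right)^{2} + 31651\right) + \left(26 - 27\right)^{2} = \left(\left(\sqrt{5} - 15\right)^{2} + 31651\right) + \left(-1\right)^{2} = \left(\left(-15 + \sqrt{5}\right)^{2} + 31651\right) + 1 = \left(31651 + \left(-15 + \sqrt{5}\right)^{2}\right) + 1 = 31652 + \left(-15 + \sqrt{5}\right)^{2}$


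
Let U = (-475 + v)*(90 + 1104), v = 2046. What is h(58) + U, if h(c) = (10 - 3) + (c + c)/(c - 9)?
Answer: 91913385/49 ≈ 1.8758e+6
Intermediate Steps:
U = 1875774 (U = (-475 + 2046)*(90 + 1104) = 1571*1194 = 1875774)
h(c) = 7 + 2*c/(-9 + c) (h(c) = 7 + (2*c)/(-9 + c) = 7 + 2*c/(-9 + c))
h(58) + U = 9*(-7 + 58)/(-9 + 58) + 1875774 = 9*51/49 + 1875774 = 9*(1/49)*51 + 1875774 = 459/49 + 1875774 = 91913385/49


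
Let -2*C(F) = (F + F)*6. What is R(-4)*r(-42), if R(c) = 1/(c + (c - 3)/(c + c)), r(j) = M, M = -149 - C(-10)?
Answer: 1672/25 ≈ 66.880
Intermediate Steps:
C(F) = -6*F (C(F) = -(F + F)*6/2 = -2*F*6/2 = -6*F)
M = -209 (M = -149 - (-6)*(-10) = -149 - 1*60 = -149 - 60 = -209)
r(j) = -209
R(c) = 1/(c + (-3 + c)/(2*c)) (R(c) = 1/(c + (-3 + c)/((2*c))) = 1/(c + (-3 + c)*(1/(2*c))) = 1/(c + (-3 + c)/(2*c)))
R(-4)*r(-42) = (2*(-4)/(-3 - 4 + 2*(-4)²))*(-209) = (2*(-4)/(-3 - 4 + 2*16))*(-209) = (2*(-4)/(-3 - 4 + 32))*(-209) = (2*(-4)/25)*(-209) = (2*(-4)*(1/25))*(-209) = -8/25*(-209) = 1672/25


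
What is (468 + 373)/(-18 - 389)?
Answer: -841/407 ≈ -2.0663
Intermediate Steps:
(468 + 373)/(-18 - 389) = 841/(-407) = 841*(-1/407) = -841/407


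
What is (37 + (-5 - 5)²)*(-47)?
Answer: -6439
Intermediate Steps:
(37 + (-5 - 5)²)*(-47) = (37 + (-10)²)*(-47) = (37 + 100)*(-47) = 137*(-47) = -6439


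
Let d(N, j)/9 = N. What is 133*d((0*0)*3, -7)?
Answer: 0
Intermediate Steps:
d(N, j) = 9*N
133*d((0*0)*3, -7) = 133*(9*((0*0)*3)) = 133*(9*(0*3)) = 133*(9*0) = 133*0 = 0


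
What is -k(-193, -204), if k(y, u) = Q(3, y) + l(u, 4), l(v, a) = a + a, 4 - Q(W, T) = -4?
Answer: -16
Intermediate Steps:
Q(W, T) = 8 (Q(W, T) = 4 - 1*(-4) = 4 + 4 = 8)
l(v, a) = 2*a
k(y, u) = 16 (k(y, u) = 8 + 2*4 = 8 + 8 = 16)
-k(-193, -204) = -1*16 = -16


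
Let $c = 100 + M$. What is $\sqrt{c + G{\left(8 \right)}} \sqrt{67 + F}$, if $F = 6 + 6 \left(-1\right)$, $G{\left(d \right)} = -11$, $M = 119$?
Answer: $4 \sqrt{871} \approx 118.05$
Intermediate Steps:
$F = 0$ ($F = 6 - 6 = 0$)
$c = 219$ ($c = 100 + 119 = 219$)
$\sqrt{c + G{\left(8 \right)}} \sqrt{67 + F} = \sqrt{219 - 11} \sqrt{67 + 0} = \sqrt{208} \sqrt{67} = 4 \sqrt{13} \sqrt{67} = 4 \sqrt{871}$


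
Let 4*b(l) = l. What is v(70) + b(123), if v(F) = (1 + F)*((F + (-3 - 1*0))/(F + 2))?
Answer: 6971/72 ≈ 96.819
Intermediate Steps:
b(l) = l/4
v(F) = (1 + F)*(-3 + F)/(2 + F) (v(F) = (1 + F)*((F + (-3 + 0))/(2 + F)) = (1 + F)*((F - 3)/(2 + F)) = (1 + F)*((-3 + F)/(2 + F)) = (1 + F)*(-3 + F)/(2 + F))
v(70) + b(123) = (-3 + 70² - 2*70)/(2 + 70) + (¼)*123 = (-3 + 4900 - 140)/72 + 123/4 = (1/72)*4757 + 123/4 = 4757/72 + 123/4 = 6971/72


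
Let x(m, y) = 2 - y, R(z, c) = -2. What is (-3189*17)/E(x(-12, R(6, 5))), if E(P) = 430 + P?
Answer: -54213/434 ≈ -124.91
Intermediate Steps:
(-3189*17)/E(x(-12, R(6, 5))) = (-3189*17)/(430 + (2 - 1*(-2))) = -54213/(430 + (2 + 2)) = -54213/(430 + 4) = -54213/434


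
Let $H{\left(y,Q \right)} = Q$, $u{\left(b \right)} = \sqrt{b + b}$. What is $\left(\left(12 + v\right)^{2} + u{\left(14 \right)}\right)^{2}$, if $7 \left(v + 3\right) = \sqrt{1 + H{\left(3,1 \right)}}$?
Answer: $\frac{\left(\left(63 + \sqrt{2}\right)^{2} + 98 \sqrt{7}\right)^{2}}{2401} \approx 8094.4$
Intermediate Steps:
$u{\left(b \right)} = \sqrt{2} \sqrt{b}$ ($u{\left(b \right)} = \sqrt{2 b} = \sqrt{2} \sqrt{b}$)
$v = -3 + \frac{\sqrt{2}}{7}$ ($v = -3 + \frac{\sqrt{1 + 1}}{7} = -3 + \frac{\sqrt{2}}{7} \approx -2.798$)
$\left(\left(12 + v\right)^{2} + u{\left(14 \right)}\right)^{2} = \left(\left(12 - \left(3 - \frac{\sqrt{2}}{7}\right)\right)^{2} + \sqrt{2} \sqrt{14}\right)^{2} = \left(\left(9 + \frac{\sqrt{2}}{7}\right)^{2} + 2 \sqrt{7}\right)^{2}$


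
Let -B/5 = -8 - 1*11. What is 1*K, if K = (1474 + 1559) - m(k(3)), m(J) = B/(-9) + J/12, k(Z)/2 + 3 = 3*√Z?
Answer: 54793/18 - √3/2 ≈ 3043.2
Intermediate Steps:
B = 95 (B = -5*(-8 - 1*11) = -5*(-8 - 11) = -5*(-19) = 95)
k(Z) = -6 + 6*√Z (k(Z) = -6 + 2*(3*√Z) = -6 + 6*√Z)
m(J) = -95/9 + J/12 (m(J) = 95/(-9) + J/12 = 95*(-⅑) + J*(1/12) = -95/9 + J/12)
K = 54793/18 - √3/2 (K = (1474 + 1559) - (-95/9 + (-6 + 6*√3)/12) = 3033 - (-95/9 + (-½ + √3/2)) = 3033 - (-199/18 + √3/2) = 3033 + (199/18 - √3/2) = 54793/18 - √3/2 ≈ 3043.2)
1*K = 1*(54793/18 - √3/2) = 54793/18 - √3/2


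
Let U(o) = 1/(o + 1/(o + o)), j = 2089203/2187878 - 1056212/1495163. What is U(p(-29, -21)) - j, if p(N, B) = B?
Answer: -855126049632287/2888499828722662 ≈ -0.29604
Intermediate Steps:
j = 812836026953/3271234234114 (j = 2089203*(1/2187878) - 1056212*1/1495163 = 2089203/2187878 - 1056212/1495163 = 812836026953/3271234234114 ≈ 0.24848)
U(o) = 1/(o + 1/(2*o))
U(p(-29, -21)) - j = 2*(-21)/(1 + 2*(-21)**2) - 1*812836026953/3271234234114 = 2*(-21)/(1 + 2*441) - 812836026953/3271234234114 = 2*(-21)/(1 + 882) - 812836026953/3271234234114 = 2*(-21)/883 - 812836026953/3271234234114 = 2*(-21)*(1/883) - 812836026953/3271234234114 = -42/883 - 812836026953/3271234234114 = -855126049632287/2888499828722662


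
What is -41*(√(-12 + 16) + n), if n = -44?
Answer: 1722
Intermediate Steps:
-41*(√(-12 + 16) + n) = -41*(√(-12 + 16) - 44) = -41*(√4 - 44) = -41*(2 - 44) = -41*(-42) = 1722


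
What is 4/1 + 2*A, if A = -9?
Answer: -14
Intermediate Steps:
4/1 + 2*A = 4/1 + 2*(-9) = 4*1 - 18 = 4 - 18 = -14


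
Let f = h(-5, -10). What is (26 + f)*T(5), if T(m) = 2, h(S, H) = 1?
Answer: 54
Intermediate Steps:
f = 1
(26 + f)*T(5) = (26 + 1)*2 = 27*2 = 54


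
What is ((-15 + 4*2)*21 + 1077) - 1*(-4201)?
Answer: 5131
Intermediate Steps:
((-15 + 4*2)*21 + 1077) - 1*(-4201) = ((-15 + 8)*21 + 1077) + 4201 = (-7*21 + 1077) + 4201 = (-147 + 1077) + 4201 = 930 + 4201 = 5131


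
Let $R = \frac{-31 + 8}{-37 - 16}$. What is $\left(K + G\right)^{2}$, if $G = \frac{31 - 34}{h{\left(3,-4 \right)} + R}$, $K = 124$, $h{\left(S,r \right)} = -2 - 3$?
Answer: $\frac{910047889}{58564} \approx 15539.0$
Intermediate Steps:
$h{\left(S,r \right)} = -5$
$R = \frac{23}{53}$ ($R = - \frac{23}{-53} = \left(-23\right) \left(- \frac{1}{53}\right) = \frac{23}{53} \approx 0.43396$)
$G = \frac{159}{242}$ ($G = \frac{31 - 34}{-5 + \frac{23}{53}} = - \frac{3}{- \frac{242}{53}} = \left(-3\right) \left(- \frac{53}{242}\right) = \frac{159}{242} \approx 0.65702$)
$\left(K + G\right)^{2} = \left(124 + \frac{159}{242}\right)^{2} = \left(\frac{30167}{242}\right)^{2} = \frac{910047889}{58564}$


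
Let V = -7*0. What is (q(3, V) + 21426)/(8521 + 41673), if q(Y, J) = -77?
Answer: 21349/50194 ≈ 0.42533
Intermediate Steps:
V = 0
(q(3, V) + 21426)/(8521 + 41673) = (-77 + 21426)/(8521 + 41673) = 21349/50194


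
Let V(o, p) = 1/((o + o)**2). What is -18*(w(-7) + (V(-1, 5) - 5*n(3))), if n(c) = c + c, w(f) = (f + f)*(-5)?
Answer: -1449/2 ≈ -724.50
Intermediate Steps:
w(f) = -10*f (w(f) = (2*f)*(-5) = -10*f)
n(c) = 2*c
V(o, p) = 1/(4*o**2) (V(o, p) = 1/((2*o)**2) = 1/(4*o**2))
-18*(w(-7) + (V(-1, 5) - 5*n(3))) = -18*(-10*(-7) + ((1/4)/(-1)**2 - 10*3)) = -18*(70 + ((1/4)*1 - 5*6)) = -18*(70 + (1/4 - 30)) = -18*(70 - 119/4) = -18*161/4 = -1449/2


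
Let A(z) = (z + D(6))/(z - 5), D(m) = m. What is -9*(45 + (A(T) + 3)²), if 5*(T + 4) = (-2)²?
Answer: -787734/1681 ≈ -468.61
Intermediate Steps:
T = -16/5 (T = -4 + (⅕)*(-2)² = -4 + (⅕)*4 = -4 + ⅘ = -16/5 ≈ -3.2000)
A(z) = (6 + z)/(-5 + z) (A(z) = (z + 6)/(z - 5) = (6 + z)/(-5 + z))
-9*(45 + (A(T) + 3)²) = -9*(45 + ((6 - 16/5)/(-5 - 16/5) + 3)²) = -9*(45 + ((14/5)/(-41/5) + 3)²) = -9*(45 + (-5/41*14/5 + 3)²) = -9*(45 + (-14/41 + 3)²) = -9*(45 + (109/41)²) = -9*(45 + 11881/1681) = -9*87526/1681 = -787734/1681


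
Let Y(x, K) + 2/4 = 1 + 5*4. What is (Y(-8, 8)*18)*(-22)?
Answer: -8118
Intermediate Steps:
Y(x, K) = 41/2 (Y(x, K) = -1/2 + (1 + 5*4) = -1/2 + (1 + 20) = -1/2 + 21 = 41/2)
(Y(-8, 8)*18)*(-22) = ((41/2)*18)*(-22) = 369*(-22) = -8118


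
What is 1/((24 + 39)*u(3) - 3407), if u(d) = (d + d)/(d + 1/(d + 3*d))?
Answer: -37/121523 ≈ -0.00030447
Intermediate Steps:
u(d) = 2*d/(d + 1/(4*d)) (u(d) = (2*d)/(d + 1/(4*d)) = 2*d/(d + 1/(4*d)))
1/((24 + 39)*u(3) - 3407) = 1/((24 + 39)*(8*3**2/(1 + 4*3**2)) - 3407) = 1/(63*(8*9/(1 + 4*9)) - 3407) = 1/(63*(8*9/(1 + 36)) - 3407) = 1/(63*(8*9/37) - 3407) = 1/(63*(8*9*(1/37)) - 3407) = 1/(63*(72/37) - 3407) = 1/(4536/37 - 3407) = 1/(-121523/37) = -37/121523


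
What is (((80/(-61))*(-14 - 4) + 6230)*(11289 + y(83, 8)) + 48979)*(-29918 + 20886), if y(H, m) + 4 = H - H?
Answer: -637848230728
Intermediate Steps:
y(H, m) = -4 (y(H, m) = -4 + (H - H) = -4 + 0 = -4)
(((80/(-61))*(-14 - 4) + 6230)*(11289 + y(83, 8)) + 48979)*(-29918 + 20886) = (((80/(-61))*(-14 - 4) + 6230)*(11289 - 4) + 48979)*(-29918 + 20886) = (((80*(-1/61))*(-18) + 6230)*11285 + 48979)*(-9032) = ((-80/61*(-18) + 6230)*11285 + 48979)*(-9032) = ((1440/61 + 6230)*11285 + 48979)*(-9032) = ((381470/61)*11285 + 48979)*(-9032) = (70571950 + 48979)*(-9032) = 70620929*(-9032) = -637848230728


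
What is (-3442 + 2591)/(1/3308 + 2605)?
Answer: -122396/374667 ≈ -0.32668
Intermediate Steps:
(-3442 + 2591)/(1/3308 + 2605) = -851/(1/3308 + 2605) = -851/8617341/3308 = -851*3308/8617341 = -122396/374667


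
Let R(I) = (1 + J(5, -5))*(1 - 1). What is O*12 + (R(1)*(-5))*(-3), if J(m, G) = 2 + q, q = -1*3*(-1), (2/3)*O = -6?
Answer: -108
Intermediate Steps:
O = -9 (O = (3/2)*(-6) = -9)
q = 3 (q = -3*(-1) = 3)
J(m, G) = 5 (J(m, G) = 2 + 3 = 5)
R(I) = 0 (R(I) = (1 + 5)*(1 - 1) = 6*0 = 0)
O*12 + (R(1)*(-5))*(-3) = -9*12 + (0*(-5))*(-3) = -108 + 0*(-3) = -108 + 0 = -108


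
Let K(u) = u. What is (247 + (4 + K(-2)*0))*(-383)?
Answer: -96133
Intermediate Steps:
(247 + (4 + K(-2)*0))*(-383) = (247 + (4 - 2*0))*(-383) = (247 + (4 + 0))*(-383) = (247 + 4)*(-383) = 251*(-383) = -96133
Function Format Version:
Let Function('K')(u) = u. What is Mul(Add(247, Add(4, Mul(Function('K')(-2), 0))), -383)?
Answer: -96133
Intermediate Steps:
Mul(Add(247, Add(4, Mul(Function('K')(-2), 0))), -383) = Mul(Add(247, Add(4, Mul(-2, 0))), -383) = Mul(Add(247, Add(4, 0)), -383) = Mul(Add(247, 4), -383) = Mul(251, -383) = -96133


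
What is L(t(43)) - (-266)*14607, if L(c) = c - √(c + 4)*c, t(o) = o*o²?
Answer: 3964969 - 79507*√79511 ≈ -1.8454e+7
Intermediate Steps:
t(o) = o³
L(c) = c - c*√(4 + c) (L(c) = c - √(4 + c)*c = c - c*√(4 + c))
L(t(43)) - (-266)*14607 = 43³*(1 - √(4 + 43³)) - (-266)*14607 = 79507*(1 - √(4 + 79507)) - 1*(-3885462) = 79507*(1 - √79511) + 3885462 = (79507 - 79507*√79511) + 3885462 = 3964969 - 79507*√79511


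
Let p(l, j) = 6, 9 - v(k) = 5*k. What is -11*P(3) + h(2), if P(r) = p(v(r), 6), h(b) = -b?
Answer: -68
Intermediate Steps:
v(k) = 9 - 5*k
P(r) = 6
-11*P(3) + h(2) = -11*6 - 1*2 = -66 - 2 = -68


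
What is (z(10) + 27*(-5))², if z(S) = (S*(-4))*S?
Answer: 286225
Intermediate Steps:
z(S) = -4*S² (z(S) = (-4*S)*S = -4*S²)
(z(10) + 27*(-5))² = (-4*10² + 27*(-5))² = (-4*100 - 135)² = (-400 - 135)² = (-535)² = 286225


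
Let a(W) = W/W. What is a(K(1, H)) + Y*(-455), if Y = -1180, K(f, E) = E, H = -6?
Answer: 536901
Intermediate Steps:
a(W) = 1
a(K(1, H)) + Y*(-455) = 1 - 1180*(-455) = 1 + 536900 = 536901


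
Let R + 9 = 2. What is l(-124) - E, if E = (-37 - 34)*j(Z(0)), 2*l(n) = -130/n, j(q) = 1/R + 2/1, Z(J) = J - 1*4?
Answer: 114907/868 ≈ 132.38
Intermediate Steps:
Z(J) = -4 + J (Z(J) = J - 4 = -4 + J)
R = -7 (R = -9 + 2 = -7)
j(q) = 13/7 (j(q) = 1/(-7) + 2/1 = 1*(-1/7) + 2*1 = -1/7 + 2 = 13/7)
l(n) = -65/n (l(n) = (-130/n)/2 = -65/n)
E = -923/7 (E = (-37 - 34)*(13/7) = -71*13/7 = -923/7 ≈ -131.86)
l(-124) - E = -65/(-124) - 1*(-923/7) = -65*(-1/124) + 923/7 = 65/124 + 923/7 = 114907/868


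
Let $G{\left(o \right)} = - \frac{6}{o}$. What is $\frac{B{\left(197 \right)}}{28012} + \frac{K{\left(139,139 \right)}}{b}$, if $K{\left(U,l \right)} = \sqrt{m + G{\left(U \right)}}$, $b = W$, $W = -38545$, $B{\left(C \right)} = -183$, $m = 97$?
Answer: $- \frac{183}{28012} - \frac{\sqrt{1873303}}{5357755} \approx -0.0067884$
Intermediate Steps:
$b = -38545$
$K{\left(U,l \right)} = \sqrt{97 - \frac{6}{U}}$
$\frac{B{\left(197 \right)}}{28012} + \frac{K{\left(139,139 \right)}}{b} = - \frac{183}{28012} + \frac{\sqrt{97 - \frac{6}{139}}}{-38545} = \left(-183\right) \frac{1}{28012} + \sqrt{97 - \frac{6}{139}} \left(- \frac{1}{38545}\right) = - \frac{183}{28012} + \sqrt{97 - \frac{6}{139}} \left(- \frac{1}{38545}\right) = - \frac{183}{28012} + \sqrt{\frac{13477}{139}} \left(- \frac{1}{38545}\right) = - \frac{183}{28012} + \frac{\sqrt{1873303}}{139} \left(- \frac{1}{38545}\right) = - \frac{183}{28012} - \frac{\sqrt{1873303}}{5357755}$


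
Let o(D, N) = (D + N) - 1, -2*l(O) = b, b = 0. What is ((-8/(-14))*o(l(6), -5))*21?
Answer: -72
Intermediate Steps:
l(O) = 0 (l(O) = -1/2*0 = 0)
o(D, N) = -1 + D + N
((-8/(-14))*o(l(6), -5))*21 = ((-8/(-14))*(-1 + 0 - 5))*21 = (-8*(-1/14)*(-6))*21 = ((4/7)*(-6))*21 = -24/7*21 = -72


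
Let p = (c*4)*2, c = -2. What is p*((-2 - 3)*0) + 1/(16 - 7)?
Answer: ⅑ ≈ 0.11111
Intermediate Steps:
p = -16 (p = -2*4*2 = -8*2 = -16)
p*((-2 - 3)*0) + 1/(16 - 7) = -16*(-2 - 3)*0 + 1/(16 - 7) = -(-80)*0 + 1/9 = -16*0 + ⅑ = 0 + ⅑ = ⅑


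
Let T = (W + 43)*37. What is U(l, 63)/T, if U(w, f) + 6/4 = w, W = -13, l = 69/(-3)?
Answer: -49/2220 ≈ -0.022072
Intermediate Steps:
l = -23 (l = 69*(-⅓) = -23)
U(w, f) = -3/2 + w
T = 1110 (T = (-13 + 43)*37 = 30*37 = 1110)
U(l, 63)/T = (-3/2 - 23)/1110 = -49/2*1/1110 = -49/2220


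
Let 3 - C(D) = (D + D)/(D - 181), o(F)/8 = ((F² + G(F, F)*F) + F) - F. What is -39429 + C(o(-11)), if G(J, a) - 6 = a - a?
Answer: -10212214/259 ≈ -39429.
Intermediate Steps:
G(J, a) = 6 (G(J, a) = 6 + (a - a) = 6 + 0 = 6)
o(F) = 8*F² + 48*F (o(F) = 8*(((F² + 6*F) + F) - F) = 8*((F² + 7*F) - F) = 8*(F² + 6*F) = 8*F² + 48*F)
C(D) = 3 - 2*D/(-181 + D) (C(D) = 3 - (D + D)/(D - 181) = 3 - 2*D/(-181 + D))
-39429 + C(o(-11)) = -39429 + (-543 + 8*(-11)*(6 - 11))/(-181 + 8*(-11)*(6 - 11)) = -39429 + (-543 + 8*(-11)*(-5))/(-181 + 8*(-11)*(-5)) = -39429 + (-543 + 440)/(-181 + 440) = -39429 - 103/259 = -10212214/259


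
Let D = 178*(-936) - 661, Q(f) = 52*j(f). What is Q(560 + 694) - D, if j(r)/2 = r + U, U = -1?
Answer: 297581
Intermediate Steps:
j(r) = -2 + 2*r (j(r) = 2*(r - 1) = 2*(-1 + r) = -2 + 2*r)
Q(f) = -104 + 104*f (Q(f) = 52*(-2 + 2*f) = -104 + 104*f)
D = -167269 (D = -166608 - 661 = -167269)
Q(560 + 694) - D = (-104 + 104*(560 + 694)) - 1*(-167269) = (-104 + 104*1254) + 167269 = (-104 + 130416) + 167269 = 130312 + 167269 = 297581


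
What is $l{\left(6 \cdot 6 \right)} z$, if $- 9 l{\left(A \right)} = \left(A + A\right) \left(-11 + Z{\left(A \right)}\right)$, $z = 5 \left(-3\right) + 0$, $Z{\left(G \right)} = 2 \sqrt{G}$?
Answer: $120$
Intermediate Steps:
$z = -15$ ($z = -15 + 0 = -15$)
$l{\left(A \right)} = - \frac{2 A \left(-11 + 2 \sqrt{A}\right)}{9}$ ($l{\left(A \right)} = - \frac{\left(A + A\right) \left(-11 + 2 \sqrt{A}\right)}{9} = - \frac{2 A \left(-11 + 2 \sqrt{A}\right)}{9}$)
$l{\left(6 \cdot 6 \right)} z = \left(- \frac{4 \left(6 \cdot 6\right)^{\frac{3}{2}}}{9} + \frac{22 \cdot 6 \cdot 6}{9}\right) \left(-15\right) = \left(- \frac{4 \cdot 36^{\frac{3}{2}}}{9} + \frac{22}{9} \cdot 36\right) \left(-15\right) = \left(\left(- \frac{4}{9}\right) 216 + 88\right) \left(-15\right) = \left(-96 + 88\right) \left(-15\right) = \left(-8\right) \left(-15\right) = 120$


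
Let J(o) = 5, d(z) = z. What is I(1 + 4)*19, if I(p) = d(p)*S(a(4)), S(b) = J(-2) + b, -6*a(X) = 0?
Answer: 475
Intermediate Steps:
a(X) = 0 (a(X) = -1/6*0 = 0)
S(b) = 5 + b
I(p) = 5*p (I(p) = p*(5 + 0) = p*5 = 5*p)
I(1 + 4)*19 = (5*(1 + 4))*19 = (5*5)*19 = 25*19 = 475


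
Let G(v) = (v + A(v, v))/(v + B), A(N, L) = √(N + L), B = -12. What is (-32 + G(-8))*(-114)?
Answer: 18012/5 + 114*I/5 ≈ 3602.4 + 22.8*I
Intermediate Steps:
A(N, L) = √(L + N)
G(v) = (v + √2*√v)/(-12 + v) (G(v) = (v + √(v + v))/(v - 12) = (v + √(2*v))/(-12 + v) = (v + √2*√v)/(-12 + v))
(-32 + G(-8))*(-114) = (-32 + (-8 + √2*√(-8))/(-12 - 8))*(-114) = (-32 + (-8 + √2*(2*I*√2))/(-20))*(-114) = (-32 - (-8 + 4*I)/20)*(-114) = (-32 + (⅖ - I/5))*(-114) = (-158/5 - I/5)*(-114) = 18012/5 + 114*I/5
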